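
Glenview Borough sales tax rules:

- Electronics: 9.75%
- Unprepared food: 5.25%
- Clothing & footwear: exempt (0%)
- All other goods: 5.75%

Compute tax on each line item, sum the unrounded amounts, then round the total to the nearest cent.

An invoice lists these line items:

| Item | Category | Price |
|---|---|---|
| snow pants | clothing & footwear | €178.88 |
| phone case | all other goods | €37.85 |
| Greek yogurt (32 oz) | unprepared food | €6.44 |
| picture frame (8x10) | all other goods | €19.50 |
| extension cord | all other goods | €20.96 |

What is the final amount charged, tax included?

Snow pants €178.88: clothing & footwear → 0% → €0.00
Phone case €37.85: all other goods → 5.75% → €2.176375
Greek yogurt (32 oz) €6.44: unprepared food → 5.25% → €0.3381
Picture frame (8x10) €19.50: all other goods → 5.75% → €1.12125
Extension cord €20.96: all other goods → 5.75% → €1.2052
Subtotal = €263.63; unrounded tax = €4.840925 → €4.84; total due = €268.47

€268.47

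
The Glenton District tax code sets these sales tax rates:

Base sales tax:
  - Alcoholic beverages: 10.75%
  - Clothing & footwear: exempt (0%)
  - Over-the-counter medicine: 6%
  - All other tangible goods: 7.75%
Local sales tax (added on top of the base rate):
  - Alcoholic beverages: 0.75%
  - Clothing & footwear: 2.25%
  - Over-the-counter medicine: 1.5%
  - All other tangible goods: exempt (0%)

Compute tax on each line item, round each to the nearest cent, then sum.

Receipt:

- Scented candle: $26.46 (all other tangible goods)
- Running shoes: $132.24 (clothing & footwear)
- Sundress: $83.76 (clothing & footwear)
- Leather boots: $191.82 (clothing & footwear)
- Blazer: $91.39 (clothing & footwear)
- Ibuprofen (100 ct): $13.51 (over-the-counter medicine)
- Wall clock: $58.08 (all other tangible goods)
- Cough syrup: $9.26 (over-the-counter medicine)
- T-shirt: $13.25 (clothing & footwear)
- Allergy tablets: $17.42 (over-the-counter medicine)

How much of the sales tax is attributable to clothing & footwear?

$11.54

Running shoes $132.24: clothing & footwear → 0% + 2.25% local = 2.25% → $2.98
Sundress $83.76: clothing & footwear → 0% + 2.25% local = 2.25% → $1.88
Leather boots $191.82: clothing & footwear → 0% + 2.25% local = 2.25% → $4.32
Blazer $91.39: clothing & footwear → 0% + 2.25% local = 2.25% → $2.06
T-shirt $13.25: clothing & footwear → 0% + 2.25% local = 2.25% → $0.30
Tax on clothing & footwear = $2.98 + $1.88 + $4.32 + $2.06 + $0.30 = $11.54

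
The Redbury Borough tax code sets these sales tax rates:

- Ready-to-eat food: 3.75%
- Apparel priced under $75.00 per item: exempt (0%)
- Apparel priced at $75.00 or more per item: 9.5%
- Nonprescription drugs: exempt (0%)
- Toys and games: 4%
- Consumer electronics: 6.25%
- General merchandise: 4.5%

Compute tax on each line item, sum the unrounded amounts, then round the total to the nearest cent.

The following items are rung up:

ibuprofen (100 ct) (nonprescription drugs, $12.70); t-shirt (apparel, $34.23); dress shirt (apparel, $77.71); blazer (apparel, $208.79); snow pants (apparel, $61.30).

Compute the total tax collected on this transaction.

Ibuprofen (100 ct) $12.70: nonprescription drugs → 0% → $0.00
T-shirt $34.23: apparel, under $75.00 → 0% → $0.00
Dress shirt $77.71: apparel, $75.00 or more → 9.5% → $7.38245
Blazer $208.79: apparel, $75.00 or more → 9.5% → $19.83505
Snow pants $61.30: apparel, under $75.00 → 0% → $0.00
Unrounded tax sum = $27.2175 → $27.22

$27.22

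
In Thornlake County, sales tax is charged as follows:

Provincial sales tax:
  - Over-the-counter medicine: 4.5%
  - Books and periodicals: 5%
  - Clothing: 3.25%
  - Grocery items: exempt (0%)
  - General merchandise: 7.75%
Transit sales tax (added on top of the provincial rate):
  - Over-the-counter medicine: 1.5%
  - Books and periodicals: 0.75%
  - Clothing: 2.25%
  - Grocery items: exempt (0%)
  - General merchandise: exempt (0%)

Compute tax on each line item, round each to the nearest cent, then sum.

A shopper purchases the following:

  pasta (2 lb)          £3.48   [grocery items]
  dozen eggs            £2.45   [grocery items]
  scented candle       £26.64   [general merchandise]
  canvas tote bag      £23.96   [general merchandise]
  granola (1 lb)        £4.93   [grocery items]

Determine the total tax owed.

£3.92

Pasta (2 lb) £3.48: grocery items → 0% + 0% transit = 0% → £0.00
Dozen eggs £2.45: grocery items → 0% + 0% transit = 0% → £0.00
Scented candle £26.64: general merchandise → 7.75% + 0% transit = 7.75% → £2.06
Canvas tote bag £23.96: general merchandise → 7.75% + 0% transit = 7.75% → £1.86
Granola (1 lb) £4.93: grocery items → 0% + 0% transit = 0% → £0.00
Total tax = £2.06 + £1.86 = £3.92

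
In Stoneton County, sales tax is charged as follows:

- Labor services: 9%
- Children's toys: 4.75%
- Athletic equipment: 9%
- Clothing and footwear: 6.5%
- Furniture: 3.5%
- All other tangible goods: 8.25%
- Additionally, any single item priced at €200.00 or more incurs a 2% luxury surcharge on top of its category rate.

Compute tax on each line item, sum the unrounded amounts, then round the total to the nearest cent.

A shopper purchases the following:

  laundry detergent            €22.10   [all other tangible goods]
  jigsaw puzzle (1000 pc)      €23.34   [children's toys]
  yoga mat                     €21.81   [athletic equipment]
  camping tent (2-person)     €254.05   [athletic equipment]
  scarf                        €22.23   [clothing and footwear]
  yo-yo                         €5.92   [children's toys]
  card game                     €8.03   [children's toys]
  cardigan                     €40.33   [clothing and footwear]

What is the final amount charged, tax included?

Laundry detergent €22.10: all other tangible goods → 8.25% → €1.82325
Jigsaw puzzle (1000 pc) €23.34: children's toys → 4.75% → €1.10865
Yoga mat €21.81: athletic equipment → 9% → €1.9629
Camping tent (2-person) €254.05: athletic equipment → 9% + 2% surcharge = 11% → €27.9455
Scarf €22.23: clothing and footwear → 6.5% → €1.44495
Yo-yo €5.92: children's toys → 4.75% → €0.2812
Card game €8.03: children's toys → 4.75% → €0.381425
Cardigan €40.33: clothing and footwear → 6.5% → €2.62145
Subtotal = €397.81; unrounded tax = €37.569325 → €37.57; total due = €435.38

€435.38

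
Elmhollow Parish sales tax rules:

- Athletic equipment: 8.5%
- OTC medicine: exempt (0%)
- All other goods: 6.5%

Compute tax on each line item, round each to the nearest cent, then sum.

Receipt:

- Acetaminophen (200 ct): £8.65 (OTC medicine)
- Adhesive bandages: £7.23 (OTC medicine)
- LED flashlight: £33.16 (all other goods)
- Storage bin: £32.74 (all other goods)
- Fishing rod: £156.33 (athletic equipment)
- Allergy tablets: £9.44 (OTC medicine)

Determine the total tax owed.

£17.58

Acetaminophen (200 ct) £8.65: OTC medicine → 0% → £0.00
Adhesive bandages £7.23: OTC medicine → 0% → £0.00
LED flashlight £33.16: all other goods → 6.5% → £2.16
Storage bin £32.74: all other goods → 6.5% → £2.13
Fishing rod £156.33: athletic equipment → 8.5% → £13.29
Allergy tablets £9.44: OTC medicine → 0% → £0.00
Total tax = £2.16 + £2.13 + £13.29 = £17.58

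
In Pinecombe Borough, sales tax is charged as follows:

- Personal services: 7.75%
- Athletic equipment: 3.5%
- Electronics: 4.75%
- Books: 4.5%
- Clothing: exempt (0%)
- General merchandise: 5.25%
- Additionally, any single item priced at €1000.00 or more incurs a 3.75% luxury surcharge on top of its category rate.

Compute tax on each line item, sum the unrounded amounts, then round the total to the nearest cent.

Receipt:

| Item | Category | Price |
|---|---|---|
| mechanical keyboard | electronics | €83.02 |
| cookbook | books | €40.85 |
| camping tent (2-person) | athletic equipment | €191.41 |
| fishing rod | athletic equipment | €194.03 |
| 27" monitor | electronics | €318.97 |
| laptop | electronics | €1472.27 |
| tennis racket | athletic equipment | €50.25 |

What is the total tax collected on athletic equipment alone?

Camping tent (2-person) €191.41: athletic equipment → 3.5% → €6.69935
Fishing rod €194.03: athletic equipment → 3.5% → €6.79105
Tennis racket €50.25: athletic equipment → 3.5% → €1.75875
Tax on athletic equipment: unrounded sum = €15.24915 → €15.25

€15.25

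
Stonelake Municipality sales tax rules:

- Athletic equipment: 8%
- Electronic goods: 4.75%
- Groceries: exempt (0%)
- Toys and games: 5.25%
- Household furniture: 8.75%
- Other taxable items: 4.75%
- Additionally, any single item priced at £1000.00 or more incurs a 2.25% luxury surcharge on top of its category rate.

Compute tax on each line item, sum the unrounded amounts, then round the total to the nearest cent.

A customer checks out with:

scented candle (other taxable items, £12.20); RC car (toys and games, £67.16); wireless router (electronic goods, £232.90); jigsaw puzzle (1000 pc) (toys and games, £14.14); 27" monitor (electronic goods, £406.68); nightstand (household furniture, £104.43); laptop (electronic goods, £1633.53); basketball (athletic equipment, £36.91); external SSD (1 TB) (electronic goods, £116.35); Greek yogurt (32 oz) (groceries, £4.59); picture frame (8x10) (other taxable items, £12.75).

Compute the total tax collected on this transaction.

£167.80

Scented candle £12.20: other taxable items → 4.75% → £0.5795
RC car £67.16: toys and games → 5.25% → £3.5259
Wireless router £232.90: electronic goods → 4.75% → £11.06275
Jigsaw puzzle (1000 pc) £14.14: toys and games → 5.25% → £0.74235
27" monitor £406.68: electronic goods → 4.75% → £19.3173
Nightstand £104.43: household furniture → 8.75% → £9.137625
Laptop £1633.53: electronic goods → 4.75% + 2.25% surcharge = 7% → £114.3471
Basketball £36.91: athletic equipment → 8% → £2.9528
External SSD (1 TB) £116.35: electronic goods → 4.75% → £5.526625
Greek yogurt (32 oz) £4.59: groceries → 0% → £0.00
Picture frame (8x10) £12.75: other taxable items → 4.75% → £0.605625
Unrounded tax sum = £167.797575 → £167.80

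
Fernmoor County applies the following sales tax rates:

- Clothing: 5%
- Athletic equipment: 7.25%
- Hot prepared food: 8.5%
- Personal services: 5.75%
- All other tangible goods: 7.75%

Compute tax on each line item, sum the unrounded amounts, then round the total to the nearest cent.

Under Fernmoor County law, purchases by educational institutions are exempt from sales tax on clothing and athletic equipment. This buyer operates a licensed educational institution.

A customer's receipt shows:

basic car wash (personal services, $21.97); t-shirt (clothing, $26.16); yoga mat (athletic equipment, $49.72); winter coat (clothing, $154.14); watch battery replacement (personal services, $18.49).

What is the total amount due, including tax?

$272.81

Basic car wash $21.97: personal services → 5.75% → $1.263275
T-shirt $26.16: clothing, buyer-exempt → 0% → $0.00
Yoga mat $49.72: athletic equipment, buyer-exempt → 0% → $0.00
Winter coat $154.14: clothing, buyer-exempt → 0% → $0.00
Watch battery replacement $18.49: personal services → 5.75% → $1.063175
Subtotal = $270.48; unrounded tax = $2.32645 → $2.33; total due = $272.81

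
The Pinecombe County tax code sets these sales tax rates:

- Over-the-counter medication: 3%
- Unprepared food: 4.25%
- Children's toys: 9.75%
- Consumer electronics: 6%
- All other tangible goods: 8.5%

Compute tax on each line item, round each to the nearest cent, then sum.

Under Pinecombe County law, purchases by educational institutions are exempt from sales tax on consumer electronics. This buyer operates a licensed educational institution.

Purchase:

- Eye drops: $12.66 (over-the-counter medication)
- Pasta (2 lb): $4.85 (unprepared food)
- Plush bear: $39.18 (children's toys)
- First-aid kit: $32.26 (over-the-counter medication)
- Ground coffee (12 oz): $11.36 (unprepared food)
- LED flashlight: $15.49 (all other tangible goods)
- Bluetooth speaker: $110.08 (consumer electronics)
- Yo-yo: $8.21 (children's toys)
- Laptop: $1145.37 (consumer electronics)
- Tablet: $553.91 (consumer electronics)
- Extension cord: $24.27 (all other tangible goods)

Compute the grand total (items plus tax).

$1967.68

Eye drops $12.66: over-the-counter medication → 3% → $0.38
Pasta (2 lb) $4.85: unprepared food → 4.25% → $0.21
Plush bear $39.18: children's toys → 9.75% → $3.82
First-aid kit $32.26: over-the-counter medication → 3% → $0.97
Ground coffee (12 oz) $11.36: unprepared food → 4.25% → $0.48
LED flashlight $15.49: all other tangible goods → 8.5% → $1.32
Bluetooth speaker $110.08: consumer electronics, buyer-exempt → 0% → $0.00
Yo-yo $8.21: children's toys → 9.75% → $0.80
Laptop $1145.37: consumer electronics, buyer-exempt → 0% → $0.00
Tablet $553.91: consumer electronics, buyer-exempt → 0% → $0.00
Extension cord $24.27: all other tangible goods → 8.5% → $2.06
Subtotal = $1957.64; tax = $10.04; total due = $1967.68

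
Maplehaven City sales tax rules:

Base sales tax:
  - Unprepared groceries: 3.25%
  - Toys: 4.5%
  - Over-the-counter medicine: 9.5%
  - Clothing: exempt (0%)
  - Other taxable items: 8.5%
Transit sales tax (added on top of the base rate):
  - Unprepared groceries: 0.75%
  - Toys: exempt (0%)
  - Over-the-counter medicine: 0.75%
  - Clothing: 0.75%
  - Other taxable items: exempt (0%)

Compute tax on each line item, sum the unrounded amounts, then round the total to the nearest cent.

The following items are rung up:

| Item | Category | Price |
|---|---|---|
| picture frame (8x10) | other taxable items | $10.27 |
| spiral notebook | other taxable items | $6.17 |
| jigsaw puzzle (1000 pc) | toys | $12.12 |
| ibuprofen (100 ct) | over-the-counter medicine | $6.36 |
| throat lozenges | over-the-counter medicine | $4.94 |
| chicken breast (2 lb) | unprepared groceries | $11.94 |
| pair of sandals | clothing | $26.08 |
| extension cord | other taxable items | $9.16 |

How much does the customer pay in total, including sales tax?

Picture frame (8x10) $10.27: other taxable items → 8.5% + 0% transit = 8.5% → $0.87295
Spiral notebook $6.17: other taxable items → 8.5% + 0% transit = 8.5% → $0.52445
Jigsaw puzzle (1000 pc) $12.12: toys → 4.5% + 0% transit = 4.5% → $0.5454
Ibuprofen (100 ct) $6.36: over-the-counter medicine → 9.5% + 0.75% transit = 10.25% → $0.6519
Throat lozenges $4.94: over-the-counter medicine → 9.5% + 0.75% transit = 10.25% → $0.50635
Chicken breast (2 lb) $11.94: unprepared groceries → 3.25% + 0.75% transit = 4% → $0.4776
Pair of sandals $26.08: clothing → 0% + 0.75% transit = 0.75% → $0.1956
Extension cord $9.16: other taxable items → 8.5% + 0% transit = 8.5% → $0.7786
Subtotal = $87.04; unrounded tax = $4.55285 → $4.55; total due = $91.59

$91.59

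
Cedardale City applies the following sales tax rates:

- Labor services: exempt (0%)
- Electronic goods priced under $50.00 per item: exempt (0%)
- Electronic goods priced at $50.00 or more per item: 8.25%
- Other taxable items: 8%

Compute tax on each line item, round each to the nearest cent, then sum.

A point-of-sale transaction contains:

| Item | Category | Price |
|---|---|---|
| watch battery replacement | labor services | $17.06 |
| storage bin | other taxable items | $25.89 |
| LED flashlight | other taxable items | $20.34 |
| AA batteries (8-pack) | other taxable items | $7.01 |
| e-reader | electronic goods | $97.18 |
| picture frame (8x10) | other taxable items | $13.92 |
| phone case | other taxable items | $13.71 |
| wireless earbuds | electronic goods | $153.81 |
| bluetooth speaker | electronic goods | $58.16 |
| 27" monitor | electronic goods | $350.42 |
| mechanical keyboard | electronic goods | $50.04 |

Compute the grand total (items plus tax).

$872.56

Watch battery replacement $17.06: labor services → 0% → $0.00
Storage bin $25.89: other taxable items → 8% → $2.07
LED flashlight $20.34: other taxable items → 8% → $1.63
AA batteries (8-pack) $7.01: other taxable items → 8% → $0.56
E-reader $97.18: electronic goods, $50.00 or more → 8.25% → $8.02
Picture frame (8x10) $13.92: other taxable items → 8% → $1.11
Phone case $13.71: other taxable items → 8% → $1.10
Wireless earbuds $153.81: electronic goods, $50.00 or more → 8.25% → $12.69
Bluetooth speaker $58.16: electronic goods, $50.00 or more → 8.25% → $4.80
27" monitor $350.42: electronic goods, $50.00 or more → 8.25% → $28.91
Mechanical keyboard $50.04: electronic goods, $50.00 or more → 8.25% → $4.13
Subtotal = $807.54; tax = $65.02; total due = $872.56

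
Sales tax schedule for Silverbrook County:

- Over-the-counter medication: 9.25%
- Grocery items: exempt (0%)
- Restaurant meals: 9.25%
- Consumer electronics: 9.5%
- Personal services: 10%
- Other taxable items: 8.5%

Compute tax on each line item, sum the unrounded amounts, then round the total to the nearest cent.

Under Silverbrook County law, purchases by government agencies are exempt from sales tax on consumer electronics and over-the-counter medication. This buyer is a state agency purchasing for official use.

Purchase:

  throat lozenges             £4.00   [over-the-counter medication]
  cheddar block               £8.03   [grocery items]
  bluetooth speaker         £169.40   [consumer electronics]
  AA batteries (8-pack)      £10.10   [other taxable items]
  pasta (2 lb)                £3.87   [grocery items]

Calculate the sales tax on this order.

£0.86

Throat lozenges £4.00: over-the-counter medication, buyer-exempt → 0% → £0.00
Cheddar block £8.03: grocery items → 0% → £0.00
Bluetooth speaker £169.40: consumer electronics, buyer-exempt → 0% → £0.00
AA batteries (8-pack) £10.10: other taxable items → 8.5% → £0.8585
Pasta (2 lb) £3.87: grocery items → 0% → £0.00
Unrounded tax sum = £0.8585 → £0.86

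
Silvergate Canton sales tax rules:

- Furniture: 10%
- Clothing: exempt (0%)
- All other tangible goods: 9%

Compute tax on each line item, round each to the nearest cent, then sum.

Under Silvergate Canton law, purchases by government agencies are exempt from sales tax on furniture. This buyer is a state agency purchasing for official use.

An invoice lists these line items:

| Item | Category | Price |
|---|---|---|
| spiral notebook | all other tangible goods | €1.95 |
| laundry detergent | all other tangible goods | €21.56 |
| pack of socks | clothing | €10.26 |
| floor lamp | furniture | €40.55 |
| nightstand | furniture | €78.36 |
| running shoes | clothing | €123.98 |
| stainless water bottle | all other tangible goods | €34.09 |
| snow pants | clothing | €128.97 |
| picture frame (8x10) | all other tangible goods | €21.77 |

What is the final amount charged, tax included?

Spiral notebook €1.95: all other tangible goods → 9% → €0.18
Laundry detergent €21.56: all other tangible goods → 9% → €1.94
Pack of socks €10.26: clothing → 0% → €0.00
Floor lamp €40.55: furniture, buyer-exempt → 0% → €0.00
Nightstand €78.36: furniture, buyer-exempt → 0% → €0.00
Running shoes €123.98: clothing → 0% → €0.00
Stainless water bottle €34.09: all other tangible goods → 9% → €3.07
Snow pants €128.97: clothing → 0% → €0.00
Picture frame (8x10) €21.77: all other tangible goods → 9% → €1.96
Subtotal = €461.49; tax = €7.15; total due = €468.64

€468.64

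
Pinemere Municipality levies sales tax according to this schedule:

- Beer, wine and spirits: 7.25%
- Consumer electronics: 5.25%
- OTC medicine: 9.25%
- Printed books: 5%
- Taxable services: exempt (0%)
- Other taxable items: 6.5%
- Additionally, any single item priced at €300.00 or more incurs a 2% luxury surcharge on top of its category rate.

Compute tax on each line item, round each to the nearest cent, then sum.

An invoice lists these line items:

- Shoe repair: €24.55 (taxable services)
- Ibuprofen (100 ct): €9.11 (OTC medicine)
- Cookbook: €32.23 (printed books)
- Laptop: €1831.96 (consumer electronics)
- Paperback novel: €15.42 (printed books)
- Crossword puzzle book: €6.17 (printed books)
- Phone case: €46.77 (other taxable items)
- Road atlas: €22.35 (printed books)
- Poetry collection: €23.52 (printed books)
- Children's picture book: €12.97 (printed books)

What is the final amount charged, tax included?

Shoe repair €24.55: taxable services → 0% → €0.00
Ibuprofen (100 ct) €9.11: OTC medicine → 9.25% → €0.84
Cookbook €32.23: printed books → 5% → €1.61
Laptop €1831.96: consumer electronics → 5.25% + 2% surcharge = 7.25% → €132.82
Paperback novel €15.42: printed books → 5% → €0.77
Crossword puzzle book €6.17: printed books → 5% → €0.31
Phone case €46.77: other taxable items → 6.5% → €3.04
Road atlas €22.35: printed books → 5% → €1.12
Poetry collection €23.52: printed books → 5% → €1.18
Children's picture book €12.97: printed books → 5% → €0.65
Subtotal = €2025.05; tax = €142.34; total due = €2167.39

€2167.39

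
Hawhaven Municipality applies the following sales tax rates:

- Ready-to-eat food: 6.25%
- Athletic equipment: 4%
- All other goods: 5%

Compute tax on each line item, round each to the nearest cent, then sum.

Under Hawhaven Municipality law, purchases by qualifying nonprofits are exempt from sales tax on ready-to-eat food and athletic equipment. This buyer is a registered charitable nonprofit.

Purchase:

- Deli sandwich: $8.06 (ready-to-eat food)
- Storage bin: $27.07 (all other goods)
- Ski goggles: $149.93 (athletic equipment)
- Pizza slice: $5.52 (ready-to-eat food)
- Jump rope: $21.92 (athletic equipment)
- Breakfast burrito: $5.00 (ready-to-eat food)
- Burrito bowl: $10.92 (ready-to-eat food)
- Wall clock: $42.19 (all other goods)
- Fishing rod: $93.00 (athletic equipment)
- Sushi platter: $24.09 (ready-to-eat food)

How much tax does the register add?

$3.46

Deli sandwich $8.06: ready-to-eat food, buyer-exempt → 0% → $0.00
Storage bin $27.07: all other goods → 5% → $1.35
Ski goggles $149.93: athletic equipment, buyer-exempt → 0% → $0.00
Pizza slice $5.52: ready-to-eat food, buyer-exempt → 0% → $0.00
Jump rope $21.92: athletic equipment, buyer-exempt → 0% → $0.00
Breakfast burrito $5.00: ready-to-eat food, buyer-exempt → 0% → $0.00
Burrito bowl $10.92: ready-to-eat food, buyer-exempt → 0% → $0.00
Wall clock $42.19: all other goods → 5% → $2.11
Fishing rod $93.00: athletic equipment, buyer-exempt → 0% → $0.00
Sushi platter $24.09: ready-to-eat food, buyer-exempt → 0% → $0.00
Total tax = $1.35 + $2.11 = $3.46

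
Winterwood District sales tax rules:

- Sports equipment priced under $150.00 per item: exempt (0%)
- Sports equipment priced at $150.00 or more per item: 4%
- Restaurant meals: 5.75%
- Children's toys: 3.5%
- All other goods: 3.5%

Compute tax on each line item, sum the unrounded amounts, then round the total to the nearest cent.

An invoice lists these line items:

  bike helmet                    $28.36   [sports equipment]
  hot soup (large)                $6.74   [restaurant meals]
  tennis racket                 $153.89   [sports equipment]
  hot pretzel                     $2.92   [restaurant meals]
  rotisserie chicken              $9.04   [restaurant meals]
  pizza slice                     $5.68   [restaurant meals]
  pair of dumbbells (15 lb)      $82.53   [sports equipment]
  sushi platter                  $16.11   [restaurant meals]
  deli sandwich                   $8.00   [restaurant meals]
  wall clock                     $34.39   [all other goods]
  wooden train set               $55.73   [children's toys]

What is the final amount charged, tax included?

Bike helmet $28.36: sports equipment, under $150.00 → 0% → $0.00
Hot soup (large) $6.74: restaurant meals → 5.75% → $0.38755
Tennis racket $153.89: sports equipment, $150.00 or more → 4% → $6.1556
Hot pretzel $2.92: restaurant meals → 5.75% → $0.1679
Rotisserie chicken $9.04: restaurant meals → 5.75% → $0.5198
Pizza slice $5.68: restaurant meals → 5.75% → $0.3266
Pair of dumbbells (15 lb) $82.53: sports equipment, under $150.00 → 0% → $0.00
Sushi platter $16.11: restaurant meals → 5.75% → $0.926325
Deli sandwich $8.00: restaurant meals → 5.75% → $0.46
Wall clock $34.39: all other goods → 3.5% → $1.20365
Wooden train set $55.73: children's toys → 3.5% → $1.95055
Subtotal = $403.39; unrounded tax = $12.097975 → $12.10; total due = $415.49

$415.49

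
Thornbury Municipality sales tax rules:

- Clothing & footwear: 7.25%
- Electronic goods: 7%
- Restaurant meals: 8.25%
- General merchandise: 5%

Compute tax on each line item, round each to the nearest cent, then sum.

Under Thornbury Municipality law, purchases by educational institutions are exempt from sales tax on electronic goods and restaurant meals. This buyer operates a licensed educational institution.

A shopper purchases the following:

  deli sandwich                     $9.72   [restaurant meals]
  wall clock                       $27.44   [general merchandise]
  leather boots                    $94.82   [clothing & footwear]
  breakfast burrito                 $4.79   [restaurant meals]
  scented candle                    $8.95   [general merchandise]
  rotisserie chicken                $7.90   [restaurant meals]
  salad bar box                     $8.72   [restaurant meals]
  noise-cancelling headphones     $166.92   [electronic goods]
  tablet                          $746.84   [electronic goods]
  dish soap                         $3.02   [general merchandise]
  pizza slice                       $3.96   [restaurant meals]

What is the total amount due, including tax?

$1091.92

Deli sandwich $9.72: restaurant meals, buyer-exempt → 0% → $0.00
Wall clock $27.44: general merchandise → 5% → $1.37
Leather boots $94.82: clothing & footwear → 7.25% → $6.87
Breakfast burrito $4.79: restaurant meals, buyer-exempt → 0% → $0.00
Scented candle $8.95: general merchandise → 5% → $0.45
Rotisserie chicken $7.90: restaurant meals, buyer-exempt → 0% → $0.00
Salad bar box $8.72: restaurant meals, buyer-exempt → 0% → $0.00
Noise-cancelling headphones $166.92: electronic goods, buyer-exempt → 0% → $0.00
Tablet $746.84: electronic goods, buyer-exempt → 0% → $0.00
Dish soap $3.02: general merchandise → 5% → $0.15
Pizza slice $3.96: restaurant meals, buyer-exempt → 0% → $0.00
Subtotal = $1083.08; tax = $8.84; total due = $1091.92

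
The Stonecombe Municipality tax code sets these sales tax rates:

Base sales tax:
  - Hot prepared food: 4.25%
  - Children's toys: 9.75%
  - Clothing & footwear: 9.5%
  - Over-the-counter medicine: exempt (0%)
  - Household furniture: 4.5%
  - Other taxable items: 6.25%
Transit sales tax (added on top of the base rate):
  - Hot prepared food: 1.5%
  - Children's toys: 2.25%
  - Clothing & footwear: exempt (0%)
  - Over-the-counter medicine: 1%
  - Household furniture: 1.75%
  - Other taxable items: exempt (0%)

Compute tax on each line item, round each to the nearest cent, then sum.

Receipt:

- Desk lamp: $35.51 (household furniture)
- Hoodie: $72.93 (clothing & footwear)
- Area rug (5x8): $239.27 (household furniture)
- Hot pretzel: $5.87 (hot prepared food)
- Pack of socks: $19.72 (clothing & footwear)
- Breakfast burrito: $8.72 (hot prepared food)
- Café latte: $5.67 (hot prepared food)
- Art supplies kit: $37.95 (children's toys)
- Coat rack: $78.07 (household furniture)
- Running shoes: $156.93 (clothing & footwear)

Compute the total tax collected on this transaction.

$51.48

Desk lamp $35.51: household furniture → 4.5% + 1.75% transit = 6.25% → $2.22
Hoodie $72.93: clothing & footwear → 9.5% + 0% transit = 9.5% → $6.93
Area rug (5x8) $239.27: household furniture → 4.5% + 1.75% transit = 6.25% → $14.95
Hot pretzel $5.87: hot prepared food → 4.25% + 1.5% transit = 5.75% → $0.34
Pack of socks $19.72: clothing & footwear → 9.5% + 0% transit = 9.5% → $1.87
Breakfast burrito $8.72: hot prepared food → 4.25% + 1.5% transit = 5.75% → $0.50
Café latte $5.67: hot prepared food → 4.25% + 1.5% transit = 5.75% → $0.33
Art supplies kit $37.95: children's toys → 9.75% + 2.25% transit = 12% → $4.55
Coat rack $78.07: household furniture → 4.5% + 1.75% transit = 6.25% → $4.88
Running shoes $156.93: clothing & footwear → 9.5% + 0% transit = 9.5% → $14.91
Total tax = $2.22 + $6.93 + $14.95 + $0.34 + $1.87 + $0.50 + $0.33 + $4.55 + $4.88 + $14.91 = $51.48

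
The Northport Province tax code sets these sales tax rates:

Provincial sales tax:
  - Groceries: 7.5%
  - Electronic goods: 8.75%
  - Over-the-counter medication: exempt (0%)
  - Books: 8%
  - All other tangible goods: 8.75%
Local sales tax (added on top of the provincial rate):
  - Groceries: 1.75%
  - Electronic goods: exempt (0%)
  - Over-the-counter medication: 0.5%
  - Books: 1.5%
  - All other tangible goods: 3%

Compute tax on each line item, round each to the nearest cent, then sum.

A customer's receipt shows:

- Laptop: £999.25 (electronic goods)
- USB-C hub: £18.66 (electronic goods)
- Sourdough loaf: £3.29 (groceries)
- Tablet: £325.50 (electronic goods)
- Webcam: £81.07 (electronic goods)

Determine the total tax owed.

Laptop £999.25: electronic goods → 8.75% + 0% local = 8.75% → £87.43
USB-C hub £18.66: electronic goods → 8.75% + 0% local = 8.75% → £1.63
Sourdough loaf £3.29: groceries → 7.5% + 1.75% local = 9.25% → £0.30
Tablet £325.50: electronic goods → 8.75% + 0% local = 8.75% → £28.48
Webcam £81.07: electronic goods → 8.75% + 0% local = 8.75% → £7.09
Total tax = £87.43 + £1.63 + £0.30 + £28.48 + £7.09 = £124.93

£124.93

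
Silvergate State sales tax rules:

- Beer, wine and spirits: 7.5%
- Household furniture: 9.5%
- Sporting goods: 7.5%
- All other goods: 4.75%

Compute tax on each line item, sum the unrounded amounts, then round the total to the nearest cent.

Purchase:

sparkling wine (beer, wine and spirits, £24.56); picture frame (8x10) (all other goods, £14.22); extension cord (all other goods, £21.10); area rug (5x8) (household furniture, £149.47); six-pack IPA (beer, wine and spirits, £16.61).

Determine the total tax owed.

Sparkling wine £24.56: beer, wine and spirits → 7.5% → £1.842
Picture frame (8x10) £14.22: all other goods → 4.75% → £0.67545
Extension cord £21.10: all other goods → 4.75% → £1.00225
Area rug (5x8) £149.47: household furniture → 9.5% → £14.19965
Six-pack IPA £16.61: beer, wine and spirits → 7.5% → £1.24575
Unrounded tax sum = £18.9651 → £18.97

£18.97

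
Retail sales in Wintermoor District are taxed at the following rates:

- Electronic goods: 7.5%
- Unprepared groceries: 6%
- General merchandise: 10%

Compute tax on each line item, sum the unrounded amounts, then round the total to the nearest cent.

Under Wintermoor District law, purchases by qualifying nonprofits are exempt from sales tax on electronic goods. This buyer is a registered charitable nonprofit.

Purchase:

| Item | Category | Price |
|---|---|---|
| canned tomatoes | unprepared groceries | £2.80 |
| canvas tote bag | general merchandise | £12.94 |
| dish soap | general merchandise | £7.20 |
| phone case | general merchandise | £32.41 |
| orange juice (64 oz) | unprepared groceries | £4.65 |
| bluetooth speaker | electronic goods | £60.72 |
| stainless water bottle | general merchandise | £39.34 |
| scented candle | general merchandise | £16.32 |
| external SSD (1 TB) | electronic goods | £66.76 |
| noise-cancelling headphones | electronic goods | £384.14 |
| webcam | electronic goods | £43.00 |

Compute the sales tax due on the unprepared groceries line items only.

£0.45

Canned tomatoes £2.80: unprepared groceries → 6% → £0.168
Orange juice (64 oz) £4.65: unprepared groceries → 6% → £0.279
Tax on unprepared groceries: unrounded sum = £0.447 → £0.45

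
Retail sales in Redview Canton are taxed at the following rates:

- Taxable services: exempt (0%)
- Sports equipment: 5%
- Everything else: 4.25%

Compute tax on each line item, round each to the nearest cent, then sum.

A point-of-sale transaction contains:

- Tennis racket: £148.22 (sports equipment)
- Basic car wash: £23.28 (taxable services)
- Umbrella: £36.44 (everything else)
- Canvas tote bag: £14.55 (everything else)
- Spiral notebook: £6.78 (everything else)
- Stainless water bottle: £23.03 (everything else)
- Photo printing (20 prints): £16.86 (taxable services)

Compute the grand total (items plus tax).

Tennis racket £148.22: sports equipment → 5% → £7.41
Basic car wash £23.28: taxable services → 0% → £0.00
Umbrella £36.44: everything else → 4.25% → £1.55
Canvas tote bag £14.55: everything else → 4.25% → £0.62
Spiral notebook £6.78: everything else → 4.25% → £0.29
Stainless water bottle £23.03: everything else → 4.25% → £0.98
Photo printing (20 prints) £16.86: taxable services → 0% → £0.00
Subtotal = £269.16; tax = £10.85; total due = £280.01

£280.01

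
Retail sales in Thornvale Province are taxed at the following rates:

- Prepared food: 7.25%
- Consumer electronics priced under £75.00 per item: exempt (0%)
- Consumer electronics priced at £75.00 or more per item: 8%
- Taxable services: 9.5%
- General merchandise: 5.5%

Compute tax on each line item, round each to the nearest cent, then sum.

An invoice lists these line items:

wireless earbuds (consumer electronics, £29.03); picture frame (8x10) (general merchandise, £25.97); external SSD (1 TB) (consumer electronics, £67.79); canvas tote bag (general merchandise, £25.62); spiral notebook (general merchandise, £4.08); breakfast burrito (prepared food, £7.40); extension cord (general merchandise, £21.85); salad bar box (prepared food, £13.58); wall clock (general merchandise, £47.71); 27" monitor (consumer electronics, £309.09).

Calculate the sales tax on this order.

Wireless earbuds £29.03: consumer electronics, under £75.00 → 0% → £0.00
Picture frame (8x10) £25.97: general merchandise → 5.5% → £1.43
External SSD (1 TB) £67.79: consumer electronics, under £75.00 → 0% → £0.00
Canvas tote bag £25.62: general merchandise → 5.5% → £1.41
Spiral notebook £4.08: general merchandise → 5.5% → £0.22
Breakfast burrito £7.40: prepared food → 7.25% → £0.54
Extension cord £21.85: general merchandise → 5.5% → £1.20
Salad bar box £13.58: prepared food → 7.25% → £0.98
Wall clock £47.71: general merchandise → 5.5% → £2.62
27" monitor £309.09: consumer electronics, £75.00 or more → 8% → £24.73
Total tax = £1.43 + £1.41 + £0.22 + £0.54 + £1.20 + £0.98 + £2.62 + £24.73 = £33.13

£33.13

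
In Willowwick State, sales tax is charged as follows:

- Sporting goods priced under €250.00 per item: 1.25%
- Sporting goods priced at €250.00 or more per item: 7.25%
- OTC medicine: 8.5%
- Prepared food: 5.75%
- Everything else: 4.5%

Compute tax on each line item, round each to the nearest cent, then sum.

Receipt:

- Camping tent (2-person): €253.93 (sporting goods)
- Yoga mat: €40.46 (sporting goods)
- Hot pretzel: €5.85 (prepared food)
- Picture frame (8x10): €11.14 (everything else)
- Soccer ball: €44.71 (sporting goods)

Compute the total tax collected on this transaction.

Camping tent (2-person) €253.93: sporting goods, €250.00 or more → 7.25% → €18.41
Yoga mat €40.46: sporting goods, under €250.00 → 1.25% → €0.51
Hot pretzel €5.85: prepared food → 5.75% → €0.34
Picture frame (8x10) €11.14: everything else → 4.5% → €0.50
Soccer ball €44.71: sporting goods, under €250.00 → 1.25% → €0.56
Total tax = €18.41 + €0.51 + €0.34 + €0.50 + €0.56 = €20.32

€20.32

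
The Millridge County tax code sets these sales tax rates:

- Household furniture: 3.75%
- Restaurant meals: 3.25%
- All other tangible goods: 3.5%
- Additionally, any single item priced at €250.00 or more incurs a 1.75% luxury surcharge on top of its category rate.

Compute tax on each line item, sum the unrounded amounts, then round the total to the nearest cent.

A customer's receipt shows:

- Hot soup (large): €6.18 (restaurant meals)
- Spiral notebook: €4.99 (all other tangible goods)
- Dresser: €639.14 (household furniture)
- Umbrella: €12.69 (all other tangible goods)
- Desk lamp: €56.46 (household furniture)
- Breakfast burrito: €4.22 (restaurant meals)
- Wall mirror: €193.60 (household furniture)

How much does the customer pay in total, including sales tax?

€962.77

Hot soup (large) €6.18: restaurant meals → 3.25% → €0.20085
Spiral notebook €4.99: all other tangible goods → 3.5% → €0.17465
Dresser €639.14: household furniture → 3.75% + 1.75% surcharge = 5.5% → €35.1527
Umbrella €12.69: all other tangible goods → 3.5% → €0.44415
Desk lamp €56.46: household furniture → 3.75% → €2.11725
Breakfast burrito €4.22: restaurant meals → 3.25% → €0.13715
Wall mirror €193.60: household furniture → 3.75% → €7.26
Subtotal = €917.28; unrounded tax = €45.48675 → €45.49; total due = €962.77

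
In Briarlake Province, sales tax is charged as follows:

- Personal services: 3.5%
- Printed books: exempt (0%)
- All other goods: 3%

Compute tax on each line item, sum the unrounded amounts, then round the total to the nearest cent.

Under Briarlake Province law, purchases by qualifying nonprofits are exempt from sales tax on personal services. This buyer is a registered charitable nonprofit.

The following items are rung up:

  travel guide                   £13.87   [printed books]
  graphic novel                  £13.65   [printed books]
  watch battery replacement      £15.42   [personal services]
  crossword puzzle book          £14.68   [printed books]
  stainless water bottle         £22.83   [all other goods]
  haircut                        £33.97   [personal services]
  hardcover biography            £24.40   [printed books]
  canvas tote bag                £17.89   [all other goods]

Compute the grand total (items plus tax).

£157.93

Travel guide £13.87: printed books → 0% → £0.00
Graphic novel £13.65: printed books → 0% → £0.00
Watch battery replacement £15.42: personal services, buyer-exempt → 0% → £0.00
Crossword puzzle book £14.68: printed books → 0% → £0.00
Stainless water bottle £22.83: all other goods → 3% → £0.6849
Haircut £33.97: personal services, buyer-exempt → 0% → £0.00
Hardcover biography £24.40: printed books → 0% → £0.00
Canvas tote bag £17.89: all other goods → 3% → £0.5367
Subtotal = £156.71; unrounded tax = £1.2216 → £1.22; total due = £157.93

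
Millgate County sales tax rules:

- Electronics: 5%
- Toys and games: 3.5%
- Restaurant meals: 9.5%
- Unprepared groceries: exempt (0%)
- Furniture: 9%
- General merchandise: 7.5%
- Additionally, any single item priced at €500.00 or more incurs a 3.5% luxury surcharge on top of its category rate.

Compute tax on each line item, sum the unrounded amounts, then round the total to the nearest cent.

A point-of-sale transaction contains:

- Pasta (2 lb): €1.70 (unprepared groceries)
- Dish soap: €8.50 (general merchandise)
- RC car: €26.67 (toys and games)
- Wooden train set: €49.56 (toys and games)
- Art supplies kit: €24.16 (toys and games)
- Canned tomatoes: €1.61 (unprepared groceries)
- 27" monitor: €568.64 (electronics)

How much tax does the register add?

Pasta (2 lb) €1.70: unprepared groceries → 0% → €0.00
Dish soap €8.50: general merchandise → 7.5% → €0.6375
RC car €26.67: toys and games → 3.5% → €0.93345
Wooden train set €49.56: toys and games → 3.5% → €1.7346
Art supplies kit €24.16: toys and games → 3.5% → €0.8456
Canned tomatoes €1.61: unprepared groceries → 0% → €0.00
27" monitor €568.64: electronics → 5% + 3.5% surcharge = 8.5% → €48.3344
Unrounded tax sum = €52.48555 → €52.49

€52.49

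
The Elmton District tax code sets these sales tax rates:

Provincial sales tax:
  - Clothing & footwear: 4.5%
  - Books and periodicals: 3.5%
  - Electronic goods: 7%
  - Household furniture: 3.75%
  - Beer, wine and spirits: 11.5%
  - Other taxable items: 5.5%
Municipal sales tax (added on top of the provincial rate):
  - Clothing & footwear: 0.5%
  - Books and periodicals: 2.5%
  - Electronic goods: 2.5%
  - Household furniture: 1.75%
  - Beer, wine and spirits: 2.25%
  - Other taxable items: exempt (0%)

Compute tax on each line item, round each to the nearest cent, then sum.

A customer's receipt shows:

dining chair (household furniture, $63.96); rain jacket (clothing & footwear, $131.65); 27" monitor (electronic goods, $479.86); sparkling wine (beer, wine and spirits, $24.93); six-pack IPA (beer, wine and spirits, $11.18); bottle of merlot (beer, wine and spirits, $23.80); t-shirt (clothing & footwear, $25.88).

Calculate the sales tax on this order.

Dining chair $63.96: household furniture → 3.75% + 1.75% municipal = 5.5% → $3.52
Rain jacket $131.65: clothing & footwear → 4.5% + 0.5% municipal = 5% → $6.58
27" monitor $479.86: electronic goods → 7% + 2.5% municipal = 9.5% → $45.59
Sparkling wine $24.93: beer, wine and spirits → 11.5% + 2.25% municipal = 13.75% → $3.43
Six-pack IPA $11.18: beer, wine and spirits → 11.5% + 2.25% municipal = 13.75% → $1.54
Bottle of merlot $23.80: beer, wine and spirits → 11.5% + 2.25% municipal = 13.75% → $3.27
T-shirt $25.88: clothing & footwear → 4.5% + 0.5% municipal = 5% → $1.29
Total tax = $3.52 + $6.58 + $45.59 + $3.43 + $1.54 + $3.27 + $1.29 = $65.22

$65.22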